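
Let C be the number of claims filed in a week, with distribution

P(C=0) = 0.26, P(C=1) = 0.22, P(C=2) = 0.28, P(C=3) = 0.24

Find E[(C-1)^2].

1.5

E[(C-1)^2] = Σ (c-1)^2·P(C=c)
 = 1·0.26 + 0·0.22 + 1·0.28 + 4·0.24
 = 0.26 + 0 + 0.28 + 0.96
 = 1.5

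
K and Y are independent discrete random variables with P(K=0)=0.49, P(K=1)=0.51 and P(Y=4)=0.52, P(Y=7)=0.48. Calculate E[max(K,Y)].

5.44

E[max(K,Y)] = Σ_k Σ_y max(k,y) · P(K=k)P(Y=y)
 = 4·0.2548 + 7·0.2352 + 4·0.2652 + 7·0.2448
 = 1.0192 + 1.6464 + 1.0608 + 1.7136
 = 5.44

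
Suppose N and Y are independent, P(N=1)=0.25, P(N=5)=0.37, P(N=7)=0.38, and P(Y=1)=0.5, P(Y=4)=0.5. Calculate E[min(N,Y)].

E[min(N,Y)] = Σ_n Σ_y min(n,y) · P(N=n)P(Y=y)
 = 1·0.125 + 1·0.125 + 1·0.185 + 4·0.185 + 1·0.19 + 4·0.19
 = 0.125 + 0.125 + 0.185 + 0.74 + 0.19 + 0.76
 = 2.125

2.125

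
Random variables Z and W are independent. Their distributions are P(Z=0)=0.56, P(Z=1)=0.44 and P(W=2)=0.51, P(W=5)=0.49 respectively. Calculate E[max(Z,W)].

3.47

E[max(Z,W)] = Σ_z Σ_w max(z,w) · P(Z=z)P(W=w)
 = 2·0.2856 + 5·0.2744 + 2·0.2244 + 5·0.2156
 = 0.5712 + 1.372 + 0.4488 + 1.078
 = 3.47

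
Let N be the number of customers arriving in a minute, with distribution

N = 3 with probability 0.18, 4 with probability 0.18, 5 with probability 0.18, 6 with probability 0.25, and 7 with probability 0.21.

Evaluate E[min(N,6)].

4.92

E[min(N,6)] = Σ min(n,6)·P(N=n)
 = 3·0.18 + 4·0.18 + 5·0.18 + 6·0.25 + 6·0.21
 = 0.54 + 0.72 + 0.9 + 1.5 + 1.26
 = 4.92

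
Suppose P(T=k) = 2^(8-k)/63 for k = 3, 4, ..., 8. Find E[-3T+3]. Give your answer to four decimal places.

-8.7143

E[-3T+3] = Σ (-3t+3)·P(T=t)
 = (-6)·32/63 + (-9)·16/63 + (-12)·8/63 + (-15)·4/63 + (-18)·2/63 + (-21)·1/63
 = (-64/21) + (-16/7) + (-32/21) + (-20/21) + (-4/7) + (-1/3)
 = -61/7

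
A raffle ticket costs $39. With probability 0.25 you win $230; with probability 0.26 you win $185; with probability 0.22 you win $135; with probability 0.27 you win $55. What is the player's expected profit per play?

111.15

E[payout] = 230·0.25 + 185·0.26 + 135·0.22 + 55·0.27
 = 57.5 + 48.1 + 29.7 + 14.85
 = 150.15
Net = 150.15 - 39 = 111.15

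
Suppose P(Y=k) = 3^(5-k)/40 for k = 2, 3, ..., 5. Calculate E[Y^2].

6.55

E[Y^2] = Σ y^2·P(Y=y)
 = 4·27/40 + 9·9/40 + 16·3/40 + 25·1/40
 = 27/10 + 81/40 + 6/5 + 5/8
 = 131/20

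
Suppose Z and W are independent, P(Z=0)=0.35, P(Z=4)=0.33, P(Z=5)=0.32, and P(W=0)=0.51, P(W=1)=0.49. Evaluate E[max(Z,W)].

3.0915

E[max(Z,W)] = Σ_z Σ_w max(z,w) · P(Z=z)P(W=w)
 = 0·0.1785 + 1·0.1715 + 4·0.1683 + 4·0.1617 + 5·0.1632 + 5·0.1568
 = 0 + 0.1715 + 0.6732 + 0.6468 + 0.816 + 0.784
 = 3.0915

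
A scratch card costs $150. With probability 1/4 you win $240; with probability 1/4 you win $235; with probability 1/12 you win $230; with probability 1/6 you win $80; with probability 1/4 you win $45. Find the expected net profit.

E[payout] = 240·1/4 + 235·1/4 + 230·1/12 + 80·1/6 + 45·1/4
 = 60 + 235/4 + 115/6 + 40/3 + 45/4
 = 325/2
Net = 325/2 - 150 = 25/2

12.5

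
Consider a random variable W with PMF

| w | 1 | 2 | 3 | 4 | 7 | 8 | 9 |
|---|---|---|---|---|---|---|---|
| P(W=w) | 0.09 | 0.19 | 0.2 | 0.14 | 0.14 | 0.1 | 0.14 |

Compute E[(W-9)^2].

E[(W-9)^2] = Σ (w-9)^2·P(W=w)
 = 64·0.09 + 49·0.19 + 36·0.2 + 25·0.14 + 4·0.14 + 1·0.1 + 0·0.14
 = 5.76 + 9.31 + 7.2 + 3.5 + 0.56 + 0.1 + 0
 = 26.43

26.43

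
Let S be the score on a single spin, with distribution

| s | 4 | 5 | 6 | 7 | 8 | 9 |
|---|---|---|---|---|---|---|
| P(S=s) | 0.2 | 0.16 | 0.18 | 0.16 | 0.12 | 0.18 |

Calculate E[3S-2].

17.14

E[3S-2] = Σ (3s-2)·P(S=s)
 = 10·0.2 + 13·0.16 + 16·0.18 + 19·0.16 + 22·0.12 + 25·0.18
 = 2 + 2.08 + 2.88 + 3.04 + 2.64 + 4.5
 = 17.14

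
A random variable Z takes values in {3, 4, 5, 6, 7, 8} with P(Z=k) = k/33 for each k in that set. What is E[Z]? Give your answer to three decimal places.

6.030

E[Z] = Σ z·P(Z=z)
 = 3·1/11 + 4·4/33 + 5·5/33 + 6·2/11 + 7·7/33 + 8·8/33
 = 3/11 + 16/33 + 25/33 + 12/11 + 49/33 + 64/33
 = 199/33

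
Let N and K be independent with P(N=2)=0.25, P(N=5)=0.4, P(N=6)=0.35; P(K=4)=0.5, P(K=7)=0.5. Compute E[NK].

25.3

E[NK] = Σ_n Σ_k nk · P(N=n)P(K=k)
 = 8·0.125 + 14·0.125 + 20·0.2 + 35·0.2 + 24·0.175 + 42·0.175
 = 1 + 1.75 + 4 + 7 + 4.2 + 7.35
 = 25.3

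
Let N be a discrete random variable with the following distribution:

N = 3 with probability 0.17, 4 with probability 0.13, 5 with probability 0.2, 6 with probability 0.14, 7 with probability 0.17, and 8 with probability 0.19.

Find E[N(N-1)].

28.56

E[N(N-1)] = Σ n(n-1)·P(N=n)
 = 6·0.17 + 12·0.13 + 20·0.2 + 30·0.14 + 42·0.17 + 56·0.19
 = 1.02 + 1.56 + 4 + 4.2 + 7.14 + 10.64
 = 28.56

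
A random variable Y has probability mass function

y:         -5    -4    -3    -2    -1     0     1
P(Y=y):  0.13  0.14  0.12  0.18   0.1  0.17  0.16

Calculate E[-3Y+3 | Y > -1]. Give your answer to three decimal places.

P(Y > -1) = 0.17 + 0.16 = 0.33.
E[-3Y+3 | Y > -1] = [3·0.17 + 0·0.16] / 0.33
 = 0.51 / 0.33
 = 17/11

1.545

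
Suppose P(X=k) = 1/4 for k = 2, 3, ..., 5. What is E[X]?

E[X] = Σ x·P(X=x)
 = 2·1/4 + 3·1/4 + 4·1/4 + 5·1/4
 = 1/2 + 3/4 + 1 + 5/4
 = 7/2

3.5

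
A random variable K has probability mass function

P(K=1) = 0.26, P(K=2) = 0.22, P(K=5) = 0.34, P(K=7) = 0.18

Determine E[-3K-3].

E[-3K-3] = Σ (-3k-3)·P(K=k)
 = (-6)·0.26 + (-9)·0.22 + (-18)·0.34 + (-24)·0.18
 = (-1.56) + (-1.98) + (-6.12) + (-4.32)
 = -13.98

-13.98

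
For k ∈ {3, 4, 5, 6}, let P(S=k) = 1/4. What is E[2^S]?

30

E[2^S] = Σ 2^s·P(S=s)
 = 8·1/4 + 16·1/4 + 32·1/4 + 64·1/4
 = 2 + 4 + 8 + 16
 = 30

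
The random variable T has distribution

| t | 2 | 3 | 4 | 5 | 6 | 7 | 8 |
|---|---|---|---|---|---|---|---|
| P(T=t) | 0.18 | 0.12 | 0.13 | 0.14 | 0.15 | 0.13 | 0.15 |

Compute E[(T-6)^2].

E[(T-6)^2] = Σ (t-6)^2·P(T=t)
 = 16·0.18 + 9·0.12 + 4·0.13 + 1·0.14 + 0·0.15 + 1·0.13 + 4·0.15
 = 2.88 + 1.08 + 0.52 + 0.14 + 0 + 0.13 + 0.6
 = 5.35

5.35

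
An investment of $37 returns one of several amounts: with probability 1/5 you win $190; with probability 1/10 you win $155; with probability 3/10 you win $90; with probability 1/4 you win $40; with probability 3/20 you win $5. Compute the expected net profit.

E[payout] = 190·1/5 + 155·1/10 + 90·3/10 + 40·1/4 + 5·3/20
 = 38 + 31/2 + 27 + 10 + 3/4
 = 365/4
Net = 365/4 - 37 = 217/4

54.25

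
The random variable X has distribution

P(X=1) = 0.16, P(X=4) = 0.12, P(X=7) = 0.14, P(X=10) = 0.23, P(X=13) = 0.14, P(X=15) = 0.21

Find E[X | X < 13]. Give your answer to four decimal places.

6.0308

P(X < 13) = 0.16 + 0.12 + 0.14 + 0.23 = 0.65.
E[X | X < 13] = [1·0.16 + 4·0.12 + 7·0.14 + 10·0.23] / 0.65
 = 3.92 / 0.65
 = 392/65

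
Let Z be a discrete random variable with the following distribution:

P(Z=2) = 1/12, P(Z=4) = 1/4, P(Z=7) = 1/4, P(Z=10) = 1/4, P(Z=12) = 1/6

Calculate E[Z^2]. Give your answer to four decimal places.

E[Z^2] = Σ z^2·P(Z=z)
 = 4·1/12 + 16·1/4 + 49·1/4 + 100·1/4 + 144·1/6
 = 1/3 + 4 + 49/4 + 25 + 24
 = 787/12

65.5833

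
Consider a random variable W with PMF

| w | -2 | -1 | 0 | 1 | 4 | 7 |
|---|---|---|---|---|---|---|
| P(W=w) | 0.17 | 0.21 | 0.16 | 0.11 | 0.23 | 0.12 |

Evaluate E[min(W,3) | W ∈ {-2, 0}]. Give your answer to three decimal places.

P(W ∈ {-2, 0}) = 0.17 + 0.16 = 0.33.
E[min(W,3) | W ∈ {-2, 0}] = [(-2)·0.17 + 0·0.16] / 0.33
 = -0.34 / 0.33
 = -34/33

-1.030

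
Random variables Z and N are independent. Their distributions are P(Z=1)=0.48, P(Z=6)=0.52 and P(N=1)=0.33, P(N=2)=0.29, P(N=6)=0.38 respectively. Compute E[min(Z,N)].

E[min(Z,N)] = Σ_z Σ_n min(z,n) · P(Z=z)P(N=n)
 = 1·0.1584 + 1·0.1392 + 1·0.1824 + 1·0.1716 + 2·0.1508 + 6·0.1976
 = 0.1584 + 0.1392 + 0.1824 + 0.1716 + 0.3016 + 1.1856
 = 2.1388

2.1388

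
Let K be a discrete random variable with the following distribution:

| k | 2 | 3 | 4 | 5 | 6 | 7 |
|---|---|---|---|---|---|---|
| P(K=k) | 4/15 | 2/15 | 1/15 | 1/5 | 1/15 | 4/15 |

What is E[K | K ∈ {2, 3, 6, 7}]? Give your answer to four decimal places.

4.3636

P(K ∈ {2, 3, 6, 7}) = 4/15 + 2/15 + 1/15 + 4/15 = 11/15.
E[K | K ∈ {2, 3, 6, 7}] = [2·4/15 + 3·2/15 + 6·1/15 + 7·4/15] / (11/15)
 = 16/5 / (11/15)
 = 48/11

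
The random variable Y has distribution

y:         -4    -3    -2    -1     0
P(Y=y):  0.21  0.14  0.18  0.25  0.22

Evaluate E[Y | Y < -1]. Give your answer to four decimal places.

P(Y < -1) = 0.21 + 0.14 + 0.18 = 0.53.
E[Y | Y < -1] = [(-4)·0.21 + (-3)·0.14 + (-2)·0.18] / 0.53
 = -1.62 / 0.53
 = -162/53

-3.0566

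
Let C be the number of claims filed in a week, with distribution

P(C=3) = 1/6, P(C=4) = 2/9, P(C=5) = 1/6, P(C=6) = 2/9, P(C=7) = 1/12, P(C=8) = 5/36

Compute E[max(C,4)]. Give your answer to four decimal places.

5.4167

E[max(C,4)] = Σ max(c,4)·P(C=c)
 = 4·1/6 + 4·2/9 + 5·1/6 + 6·2/9 + 7·1/12 + 8·5/36
 = 2/3 + 8/9 + 5/6 + 4/3 + 7/12 + 10/9
 = 65/12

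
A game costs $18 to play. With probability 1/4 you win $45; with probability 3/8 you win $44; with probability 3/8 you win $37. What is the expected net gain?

23.625

E[payout] = 45·1/4 + 44·3/8 + 37·3/8
 = 45/4 + 33/2 + 111/8
 = 333/8
Net = 333/8 - 18 = 189/8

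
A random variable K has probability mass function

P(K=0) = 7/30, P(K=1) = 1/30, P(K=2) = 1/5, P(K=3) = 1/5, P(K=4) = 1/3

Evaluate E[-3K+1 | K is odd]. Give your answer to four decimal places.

-7.1429

P(K is odd) = 1/30 + 1/5 = 7/30.
E[-3K+1 | K is odd] = [(-2)·1/30 + (-8)·1/5] / (7/30)
 = -5/3 / (7/30)
 = -50/7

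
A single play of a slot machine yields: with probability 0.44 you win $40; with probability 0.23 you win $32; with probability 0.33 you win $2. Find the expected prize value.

25.62

E[payout] = 40·0.44 + 32·0.23 + 2·0.33
 = 17.6 + 7.36 + 0.66
 = 25.62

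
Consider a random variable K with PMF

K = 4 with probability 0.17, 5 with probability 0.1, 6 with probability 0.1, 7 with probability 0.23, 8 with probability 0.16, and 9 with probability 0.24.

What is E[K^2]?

49.77

E[K^2] = Σ k^2·P(K=k)
 = 16·0.17 + 25·0.1 + 36·0.1 + 49·0.23 + 64·0.16 + 81·0.24
 = 2.72 + 2.5 + 3.6 + 11.27 + 10.24 + 19.44
 = 49.77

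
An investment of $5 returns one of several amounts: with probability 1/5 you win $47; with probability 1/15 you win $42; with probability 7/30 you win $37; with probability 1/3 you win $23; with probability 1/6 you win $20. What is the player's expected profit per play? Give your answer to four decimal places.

26.8333

E[payout] = 47·1/5 + 42·1/15 + 37·7/30 + 23·1/3 + 20·1/6
 = 47/5 + 14/5 + 259/30 + 23/3 + 10/3
 = 191/6
Net = 191/6 - 5 = 161/6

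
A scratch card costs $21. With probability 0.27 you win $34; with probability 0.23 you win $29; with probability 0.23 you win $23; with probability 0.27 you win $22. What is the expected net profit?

E[payout] = 34·0.27 + 29·0.23 + 23·0.23 + 22·0.27
 = 9.18 + 6.67 + 5.29 + 5.94
 = 27.08
Net = 27.08 - 21 = 6.08

6.08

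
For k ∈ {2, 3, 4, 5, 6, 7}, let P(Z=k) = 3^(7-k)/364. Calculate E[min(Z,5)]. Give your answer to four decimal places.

E[min(Z,5)] = Σ min(z,5)·P(Z=z)
 = 2·243/364 + 3·81/364 + 4·27/364 + 5·9/364 + 5·3/364 + 5·1/364
 = 243/182 + 243/364 + 27/91 + 45/364 + 15/364 + 5/364
 = 451/182

2.4780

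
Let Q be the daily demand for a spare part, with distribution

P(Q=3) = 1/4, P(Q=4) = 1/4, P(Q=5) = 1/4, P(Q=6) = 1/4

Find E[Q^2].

E[Q^2] = Σ q^2·P(Q=q)
 = 9·1/4 + 16·1/4 + 25·1/4 + 36·1/4
 = 9/4 + 4 + 25/4 + 9
 = 43/2

21.5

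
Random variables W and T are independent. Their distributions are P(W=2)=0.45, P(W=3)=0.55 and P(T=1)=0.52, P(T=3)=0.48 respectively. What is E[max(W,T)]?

E[max(W,T)] = Σ_w Σ_t max(w,t) · P(W=w)P(T=t)
 = 2·0.234 + 3·0.216 + 3·0.286 + 3·0.264
 = 0.468 + 0.648 + 0.858 + 0.792
 = 2.766

2.766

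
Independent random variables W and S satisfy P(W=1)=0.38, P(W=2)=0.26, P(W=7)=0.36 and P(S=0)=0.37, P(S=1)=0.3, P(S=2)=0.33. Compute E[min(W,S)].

E[min(W,S)] = Σ_w Σ_s min(w,s) · P(W=w)P(S=s)
 = 0·0.1406 + 1·0.114 + 1·0.1254 + 0·0.0962 + 1·0.078 + 2·0.0858 + 0·0.1332 + 1·0.108 + 2·0.1188
 = 0 + 0.114 + 0.1254 + 0 + 0.078 + 0.1716 + 0 + 0.108 + 0.2376
 = 0.8346

0.8346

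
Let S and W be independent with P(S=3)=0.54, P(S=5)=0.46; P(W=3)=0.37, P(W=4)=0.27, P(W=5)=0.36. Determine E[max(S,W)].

E[max(S,W)] = Σ_s Σ_w max(s,w) · P(S=s)P(W=w)
 = 3·0.1998 + 4·0.1458 + 5·0.1944 + 5·0.1702 + 5·0.1242 + 5·0.1656
 = 0.5994 + 0.5832 + 0.972 + 0.851 + 0.621 + 0.828
 = 4.4546

4.4546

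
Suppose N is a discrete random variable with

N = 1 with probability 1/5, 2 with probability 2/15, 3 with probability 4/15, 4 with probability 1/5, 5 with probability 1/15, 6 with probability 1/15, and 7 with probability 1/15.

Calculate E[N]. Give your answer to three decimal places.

3.267

E[N] = Σ n·P(N=n)
 = 1·1/5 + 2·2/15 + 3·4/15 + 4·1/5 + 5·1/15 + 6·1/15 + 7·1/15
 = 1/5 + 4/15 + 4/5 + 4/5 + 1/3 + 2/5 + 7/15
 = 49/15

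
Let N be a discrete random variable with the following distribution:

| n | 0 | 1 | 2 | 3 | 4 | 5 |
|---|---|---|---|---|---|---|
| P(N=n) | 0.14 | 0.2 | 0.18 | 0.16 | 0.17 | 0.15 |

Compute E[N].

2.47

E[N] = Σ n·P(N=n)
 = 0·0.14 + 1·0.2 + 2·0.18 + 3·0.16 + 4·0.17 + 5·0.15
 = 0 + 0.2 + 0.36 + 0.48 + 0.68 + 0.75
 = 2.47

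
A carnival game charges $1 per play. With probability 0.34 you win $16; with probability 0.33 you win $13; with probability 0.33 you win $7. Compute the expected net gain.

11.04

E[payout] = 16·0.34 + 13·0.33 + 7·0.33
 = 5.44 + 4.29 + 2.31
 = 12.04
Net = 12.04 - 1 = 11.04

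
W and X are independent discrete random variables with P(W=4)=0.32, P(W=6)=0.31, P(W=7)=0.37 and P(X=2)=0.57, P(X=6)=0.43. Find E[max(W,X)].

E[max(W,X)] = Σ_w Σ_x max(w,x) · P(W=w)P(X=x)
 = 4·0.1824 + 6·0.1376 + 6·0.1767 + 6·0.1333 + 7·0.2109 + 7·0.1591
 = 0.7296 + 0.8256 + 1.0602 + 0.7998 + 1.4763 + 1.1137
 = 6.0052

6.0052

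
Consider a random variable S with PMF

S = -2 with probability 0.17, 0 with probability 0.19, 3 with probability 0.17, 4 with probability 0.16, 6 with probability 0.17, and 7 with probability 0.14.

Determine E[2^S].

E[2^S] = Σ 2^s·P(S=s)
 = 0.25·0.17 + 1·0.19 + 8·0.17 + 16·0.16 + 64·0.17 + 128·0.14
 = 0.0425 + 0.19 + 1.36 + 2.56 + 10.88 + 17.92
 = 32.9525

32.9525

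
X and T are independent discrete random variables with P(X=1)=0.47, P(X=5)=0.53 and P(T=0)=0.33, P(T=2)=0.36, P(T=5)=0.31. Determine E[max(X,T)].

3.872

E[max(X,T)] = Σ_x Σ_t max(x,t) · P(X=x)P(T=t)
 = 1·0.1551 + 2·0.1692 + 5·0.1457 + 5·0.1749 + 5·0.1908 + 5·0.1643
 = 0.1551 + 0.3384 + 0.7285 + 0.8745 + 0.954 + 0.8215
 = 3.872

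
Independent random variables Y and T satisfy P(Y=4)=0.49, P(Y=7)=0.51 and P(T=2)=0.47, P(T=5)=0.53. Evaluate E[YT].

E[YT] = Σ_y Σ_t yt · P(Y=y)P(T=t)
 = 8·0.2303 + 20·0.2597 + 14·0.2397 + 35·0.2703
 = 1.8424 + 5.194 + 3.3558 + 9.4605
 = 19.8527

19.8527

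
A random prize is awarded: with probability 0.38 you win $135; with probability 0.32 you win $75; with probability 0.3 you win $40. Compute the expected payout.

87.3

E[payout] = 135·0.38 + 75·0.32 + 40·0.3
 = 51.3 + 24 + 12
 = 87.3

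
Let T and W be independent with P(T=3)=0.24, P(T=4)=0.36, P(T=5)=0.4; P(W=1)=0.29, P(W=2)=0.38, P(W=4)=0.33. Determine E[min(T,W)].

2.2908

E[min(T,W)] = Σ_t Σ_w min(t,w) · P(T=t)P(W=w)
 = 1·0.0696 + 2·0.0912 + 3·0.0792 + 1·0.1044 + 2·0.1368 + 4·0.1188 + 1·0.116 + 2·0.152 + 4·0.132
 = 0.0696 + 0.1824 + 0.2376 + 0.1044 + 0.2736 + 0.4752 + 0.116 + 0.304 + 0.528
 = 2.2908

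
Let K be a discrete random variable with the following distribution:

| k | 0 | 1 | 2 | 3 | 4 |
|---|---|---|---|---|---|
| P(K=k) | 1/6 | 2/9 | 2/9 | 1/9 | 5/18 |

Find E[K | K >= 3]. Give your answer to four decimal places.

3.7143

P(K >= 3) = 1/9 + 5/18 = 7/18.
E[K | K >= 3] = [3·1/9 + 4·5/18] / (7/18)
 = 13/9 / (7/18)
 = 26/7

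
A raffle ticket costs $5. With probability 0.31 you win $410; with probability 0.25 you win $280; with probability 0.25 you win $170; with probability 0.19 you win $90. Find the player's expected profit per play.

251.7

E[payout] = 410·0.31 + 280·0.25 + 170·0.25 + 90·0.19
 = 127.1 + 70 + 42.5 + 17.1
 = 256.7
Net = 256.7 - 5 = 251.7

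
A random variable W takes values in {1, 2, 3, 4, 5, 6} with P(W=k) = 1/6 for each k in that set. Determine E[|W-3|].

1.5

E[|W-3|] = Σ |w-3|·P(W=w)
 = 2·1/6 + 1·1/6 + 0·1/6 + 1·1/6 + 2·1/6 + 3·1/6
 = 1/3 + 1/6 + 0 + 1/6 + 1/3 + 1/2
 = 3/2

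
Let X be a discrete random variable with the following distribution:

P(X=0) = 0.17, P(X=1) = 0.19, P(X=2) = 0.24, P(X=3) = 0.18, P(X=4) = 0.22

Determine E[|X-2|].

1.15

E[|X-2|] = Σ |x-2|·P(X=x)
 = 2·0.17 + 1·0.19 + 0·0.24 + 1·0.18 + 2·0.22
 = 0.34 + 0.19 + 0 + 0.18 + 0.44
 = 1.15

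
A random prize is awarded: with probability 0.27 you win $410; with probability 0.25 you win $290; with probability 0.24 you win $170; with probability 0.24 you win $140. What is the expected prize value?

257.6

E[payout] = 410·0.27 + 290·0.25 + 170·0.24 + 140·0.24
 = 110.7 + 72.5 + 40.8 + 33.6
 = 257.6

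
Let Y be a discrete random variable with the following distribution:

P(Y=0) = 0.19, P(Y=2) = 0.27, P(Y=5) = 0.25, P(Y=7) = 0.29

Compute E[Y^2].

E[Y^2] = Σ y^2·P(Y=y)
 = 0·0.19 + 4·0.27 + 25·0.25 + 49·0.29
 = 0 + 1.08 + 6.25 + 14.21
 = 21.54

21.54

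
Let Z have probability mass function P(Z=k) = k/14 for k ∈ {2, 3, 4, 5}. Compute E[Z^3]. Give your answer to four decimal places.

69.8571

E[Z^3] = Σ z^3·P(Z=z)
 = 8·1/7 + 27·3/14 + 64·2/7 + 125·5/14
 = 8/7 + 81/14 + 128/7 + 625/14
 = 489/7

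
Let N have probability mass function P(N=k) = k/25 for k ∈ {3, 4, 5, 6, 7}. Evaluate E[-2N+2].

-8.8

E[-2N+2] = Σ (-2n+2)·P(N=n)
 = (-4)·3/25 + (-6)·4/25 + (-8)·1/5 + (-10)·6/25 + (-12)·7/25
 = (-12/25) + (-24/25) + (-8/5) + (-12/5) + (-84/25)
 = -44/5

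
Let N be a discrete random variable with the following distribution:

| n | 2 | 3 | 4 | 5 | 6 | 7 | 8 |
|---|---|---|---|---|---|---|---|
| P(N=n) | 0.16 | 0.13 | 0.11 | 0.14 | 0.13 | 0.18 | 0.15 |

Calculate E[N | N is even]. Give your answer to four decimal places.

4.9818

P(N is even) = 0.16 + 0.11 + 0.13 + 0.15 = 0.55.
E[N | N is even] = [2·0.16 + 4·0.11 + 6·0.13 + 8·0.15] / 0.55
 = 2.74 / 0.55
 = 274/55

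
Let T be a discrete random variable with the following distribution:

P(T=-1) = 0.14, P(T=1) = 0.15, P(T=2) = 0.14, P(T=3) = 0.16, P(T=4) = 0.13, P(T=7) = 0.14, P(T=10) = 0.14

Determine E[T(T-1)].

E[T(T-1)] = Σ t(t-1)·P(T=t)
 = 2·0.14 + 0·0.15 + 2·0.14 + 6·0.16 + 12·0.13 + 42·0.14 + 90·0.14
 = 0.28 + 0 + 0.28 + 0.96 + 1.56 + 5.88 + 12.6
 = 21.56

21.56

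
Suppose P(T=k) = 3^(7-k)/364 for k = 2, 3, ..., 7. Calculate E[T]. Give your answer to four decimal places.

2.4918

E[T] = Σ t·P(T=t)
 = 2·243/364 + 3·81/364 + 4·27/364 + 5·9/364 + 6·3/364 + 7·1/364
 = 243/182 + 243/364 + 27/91 + 45/364 + 9/182 + 1/52
 = 907/364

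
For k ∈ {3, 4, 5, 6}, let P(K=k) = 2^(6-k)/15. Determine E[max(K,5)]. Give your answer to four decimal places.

5.0667

E[max(K,5)] = Σ max(k,5)·P(K=k)
 = 5·8/15 + 5·4/15 + 5·2/15 + 6·1/15
 = 8/3 + 4/3 + 2/3 + 2/5
 = 76/15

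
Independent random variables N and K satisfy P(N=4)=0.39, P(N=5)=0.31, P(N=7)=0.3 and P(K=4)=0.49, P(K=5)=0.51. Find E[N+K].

9.72

E[N+K] = Σ_n Σ_k (n+k) · P(N=n)P(K=k)
 = 8·0.1911 + 9·0.1989 + 9·0.1519 + 10·0.1581 + 11·0.147 + 12·0.153
 = 1.5288 + 1.7901 + 1.3671 + 1.581 + 1.617 + 1.836
 = 9.72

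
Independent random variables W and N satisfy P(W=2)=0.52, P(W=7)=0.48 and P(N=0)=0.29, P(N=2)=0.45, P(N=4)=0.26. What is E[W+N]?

6.34

E[W+N] = Σ_w Σ_n (w+n) · P(W=w)P(N=n)
 = 2·0.1508 + 4·0.234 + 6·0.1352 + 7·0.1392 + 9·0.216 + 11·0.1248
 = 0.3016 + 0.936 + 0.8112 + 0.9744 + 1.944 + 1.3728
 = 6.34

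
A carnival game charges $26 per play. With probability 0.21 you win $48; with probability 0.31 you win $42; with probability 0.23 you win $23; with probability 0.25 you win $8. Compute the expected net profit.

E[payout] = 48·0.21 + 42·0.31 + 23·0.23 + 8·0.25
 = 10.08 + 13.02 + 5.29 + 2
 = 30.39
Net = 30.39 - 26 = 4.39

4.39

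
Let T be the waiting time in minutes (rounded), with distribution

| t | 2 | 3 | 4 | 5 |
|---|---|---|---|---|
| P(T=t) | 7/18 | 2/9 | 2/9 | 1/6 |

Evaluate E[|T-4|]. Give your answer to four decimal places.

E[|T-4|] = Σ |t-4|·P(T=t)
 = 2·7/18 + 1·2/9 + 0·2/9 + 1·1/6
 = 7/9 + 2/9 + 0 + 1/6
 = 7/6

1.1667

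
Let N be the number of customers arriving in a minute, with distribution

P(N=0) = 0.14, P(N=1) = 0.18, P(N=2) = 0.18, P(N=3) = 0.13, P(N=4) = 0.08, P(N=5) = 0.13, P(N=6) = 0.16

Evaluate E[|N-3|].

1.78

E[|N-3|] = Σ |n-3|·P(N=n)
 = 3·0.14 + 2·0.18 + 1·0.18 + 0·0.13 + 1·0.08 + 2·0.13 + 3·0.16
 = 0.42 + 0.36 + 0.18 + 0 + 0.08 + 0.26 + 0.48
 = 1.78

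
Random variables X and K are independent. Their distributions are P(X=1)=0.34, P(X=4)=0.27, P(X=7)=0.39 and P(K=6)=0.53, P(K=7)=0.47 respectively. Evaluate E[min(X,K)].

3.9433

E[min(X,K)] = Σ_x Σ_k min(x,k) · P(X=x)P(K=k)
 = 1·0.1802 + 1·0.1598 + 4·0.1431 + 4·0.1269 + 6·0.2067 + 7·0.1833
 = 0.1802 + 0.1598 + 0.5724 + 0.5076 + 1.2402 + 1.2831
 = 3.9433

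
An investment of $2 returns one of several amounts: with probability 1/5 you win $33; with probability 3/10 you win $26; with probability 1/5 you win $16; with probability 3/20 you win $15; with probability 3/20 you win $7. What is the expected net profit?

E[payout] = 33·1/5 + 26·3/10 + 16·1/5 + 15·3/20 + 7·3/20
 = 33/5 + 39/5 + 16/5 + 9/4 + 21/20
 = 209/10
Net = 209/10 - 2 = 189/10

18.9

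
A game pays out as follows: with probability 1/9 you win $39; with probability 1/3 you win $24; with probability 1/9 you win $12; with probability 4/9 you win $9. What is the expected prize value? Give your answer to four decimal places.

E[payout] = 39·1/9 + 24·1/3 + 12·1/9 + 9·4/9
 = 13/3 + 8 + 4/3 + 4
 = 53/3

17.6667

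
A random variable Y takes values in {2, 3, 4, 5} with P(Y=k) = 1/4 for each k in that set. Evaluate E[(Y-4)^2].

E[(Y-4)^2] = Σ (y-4)^2·P(Y=y)
 = 4·1/4 + 1·1/4 + 0·1/4 + 1·1/4
 = 1 + 1/4 + 0 + 1/4
 = 3/2

1.5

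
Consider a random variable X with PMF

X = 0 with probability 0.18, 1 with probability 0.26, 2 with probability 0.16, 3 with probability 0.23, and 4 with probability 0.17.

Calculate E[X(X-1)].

E[X(X-1)] = Σ x(x-1)·P(X=x)
 = 0·0.18 + 0·0.26 + 2·0.16 + 6·0.23 + 12·0.17
 = 0 + 0 + 0.32 + 1.38 + 2.04
 = 3.74

3.74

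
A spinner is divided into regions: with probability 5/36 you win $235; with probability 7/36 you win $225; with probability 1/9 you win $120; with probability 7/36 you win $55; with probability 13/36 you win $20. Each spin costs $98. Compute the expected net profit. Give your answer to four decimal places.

9.6389

E[payout] = 235·5/36 + 225·7/36 + 120·1/9 + 55·7/36 + 20·13/36
 = 1175/36 + 175/4 + 40/3 + 385/36 + 65/9
 = 3875/36
Net = 3875/36 - 98 = 347/36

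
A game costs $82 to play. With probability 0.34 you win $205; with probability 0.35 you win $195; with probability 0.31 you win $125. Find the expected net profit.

94.7

E[payout] = 205·0.34 + 195·0.35 + 125·0.31
 = 69.7 + 68.25 + 38.75
 = 176.7
Net = 176.7 - 82 = 94.7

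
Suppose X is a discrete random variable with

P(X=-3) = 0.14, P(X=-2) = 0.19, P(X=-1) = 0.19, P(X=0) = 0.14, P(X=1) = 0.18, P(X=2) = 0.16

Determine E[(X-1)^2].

5.01

E[(X-1)^2] = Σ (x-1)^2·P(X=x)
 = 16·0.14 + 9·0.19 + 4·0.19 + 1·0.14 + 0·0.18 + 1·0.16
 = 2.24 + 1.71 + 0.76 + 0.14 + 0 + 0.16
 = 5.01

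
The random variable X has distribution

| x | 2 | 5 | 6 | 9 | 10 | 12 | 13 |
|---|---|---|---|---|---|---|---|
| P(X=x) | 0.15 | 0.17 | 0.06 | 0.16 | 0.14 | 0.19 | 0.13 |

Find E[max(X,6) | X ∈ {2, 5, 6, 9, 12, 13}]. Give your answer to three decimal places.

P(X ∈ {2, 5, 6, 9, 12, 13}) = 0.15 + 0.17 + 0.06 + 0.16 + 0.19 + 0.13 = 0.86.
E[max(X,6) | X ∈ {2, 5, 6, 9, 12, 13}] = [6·0.15 + 6·0.17 + 6·0.06 + 9·0.16 + 12·0.19 + 13·0.13] / 0.86
 = 7.69 / 0.86
 = 769/86

8.942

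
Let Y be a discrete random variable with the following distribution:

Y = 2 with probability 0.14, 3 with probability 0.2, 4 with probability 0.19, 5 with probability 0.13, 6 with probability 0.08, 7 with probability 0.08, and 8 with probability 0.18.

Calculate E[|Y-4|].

E[|Y-4|] = Σ |y-4|·P(Y=y)
 = 2·0.14 + 1·0.2 + 0·0.19 + 1·0.13 + 2·0.08 + 3·0.08 + 4·0.18
 = 0.28 + 0.2 + 0 + 0.13 + 0.16 + 0.24 + 0.72
 = 1.73

1.73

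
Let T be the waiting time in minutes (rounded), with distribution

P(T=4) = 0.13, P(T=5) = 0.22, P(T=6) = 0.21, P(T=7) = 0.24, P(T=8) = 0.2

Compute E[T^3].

265.9

E[T^3] = Σ t^3·P(T=t)
 = 64·0.13 + 125·0.22 + 216·0.21 + 343·0.24 + 512·0.2
 = 8.32 + 27.5 + 45.36 + 82.32 + 102.4
 = 265.9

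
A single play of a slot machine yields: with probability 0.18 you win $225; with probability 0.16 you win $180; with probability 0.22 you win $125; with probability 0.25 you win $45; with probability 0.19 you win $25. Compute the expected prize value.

E[payout] = 225·0.18 + 180·0.16 + 125·0.22 + 45·0.25 + 25·0.19
 = 40.5 + 28.8 + 27.5 + 11.25 + 4.75
 = 112.8

112.8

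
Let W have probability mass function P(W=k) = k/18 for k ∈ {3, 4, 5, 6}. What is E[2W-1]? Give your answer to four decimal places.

E[2W-1] = Σ (2w-1)·P(W=w)
 = 5·1/6 + 7·2/9 + 9·5/18 + 11·1/3
 = 5/6 + 14/9 + 5/2 + 11/3
 = 77/9

8.5556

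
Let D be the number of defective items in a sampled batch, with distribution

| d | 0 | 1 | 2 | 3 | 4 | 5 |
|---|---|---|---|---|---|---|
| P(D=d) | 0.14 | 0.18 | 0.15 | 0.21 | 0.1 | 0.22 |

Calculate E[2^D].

11.42

E[2^D] = Σ 2^d·P(D=d)
 = 1·0.14 + 2·0.18 + 4·0.15 + 8·0.21 + 16·0.1 + 32·0.22
 = 0.14 + 0.36 + 0.6 + 1.68 + 1.6 + 7.04
 = 11.42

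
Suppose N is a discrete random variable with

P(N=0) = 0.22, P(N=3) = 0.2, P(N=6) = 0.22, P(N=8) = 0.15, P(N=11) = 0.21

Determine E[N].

E[N] = Σ n·P(N=n)
 = 0·0.22 + 3·0.2 + 6·0.22 + 8·0.15 + 11·0.21
 = 0 + 0.6 + 1.32 + 1.2 + 2.31
 = 5.43

5.43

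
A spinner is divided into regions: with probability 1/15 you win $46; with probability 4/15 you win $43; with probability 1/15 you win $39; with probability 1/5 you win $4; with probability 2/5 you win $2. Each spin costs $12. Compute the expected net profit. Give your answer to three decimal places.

6.733

E[payout] = 46·1/15 + 43·4/15 + 39·1/15 + 4·1/5 + 2·2/5
 = 46/15 + 172/15 + 13/5 + 4/5 + 4/5
 = 281/15
Net = 281/15 - 12 = 101/15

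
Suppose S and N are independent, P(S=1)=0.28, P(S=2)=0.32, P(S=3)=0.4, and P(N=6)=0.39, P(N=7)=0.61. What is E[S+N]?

E[S+N] = Σ_s Σ_n (s+n) · P(S=s)P(N=n)
 = 7·0.1092 + 8·0.1708 + 8·0.1248 + 9·0.1952 + 9·0.156 + 10·0.244
 = 0.7644 + 1.3664 + 0.9984 + 1.7568 + 1.404 + 2.44
 = 8.73

8.73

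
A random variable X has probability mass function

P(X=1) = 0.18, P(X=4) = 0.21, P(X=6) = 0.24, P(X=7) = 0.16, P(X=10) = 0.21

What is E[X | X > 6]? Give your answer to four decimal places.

8.7027

P(X > 6) = 0.16 + 0.21 = 0.37.
E[X | X > 6] = [7·0.16 + 10·0.21] / 0.37
 = 3.22 / 0.37
 = 322/37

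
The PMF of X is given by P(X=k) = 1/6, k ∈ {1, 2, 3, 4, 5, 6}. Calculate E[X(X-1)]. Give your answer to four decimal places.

11.6667

E[X(X-1)] = Σ x(x-1)·P(X=x)
 = 0·1/6 + 2·1/6 + 6·1/6 + 12·1/6 + 20·1/6 + 30·1/6
 = 0 + 1/3 + 1 + 2 + 10/3 + 5
 = 35/3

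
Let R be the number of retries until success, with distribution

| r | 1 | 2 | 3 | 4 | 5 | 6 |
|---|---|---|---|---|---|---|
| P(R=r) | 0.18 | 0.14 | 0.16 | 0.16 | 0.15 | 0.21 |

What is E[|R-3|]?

1.59

E[|R-3|] = Σ |r-3|·P(R=r)
 = 2·0.18 + 1·0.14 + 0·0.16 + 1·0.16 + 2·0.15 + 3·0.21
 = 0.36 + 0.14 + 0 + 0.16 + 0.3 + 0.63
 = 1.59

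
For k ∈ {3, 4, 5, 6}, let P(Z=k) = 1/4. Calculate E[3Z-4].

9.5

E[3Z-4] = Σ (3z-4)·P(Z=z)
 = 5·1/4 + 8·1/4 + 11·1/4 + 14·1/4
 = 5/4 + 2 + 11/4 + 7/2
 = 19/2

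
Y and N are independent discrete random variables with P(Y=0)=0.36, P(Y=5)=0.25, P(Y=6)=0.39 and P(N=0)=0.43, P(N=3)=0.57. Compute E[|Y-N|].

3.1112

E[|Y-N|] = Σ_y Σ_n |y-n| · P(Y=y)P(N=n)
 = 0·0.1548 + 3·0.2052 + 5·0.1075 + 2·0.1425 + 6·0.1677 + 3·0.2223
 = 0 + 0.6156 + 0.5375 + 0.285 + 1.0062 + 0.6669
 = 3.1112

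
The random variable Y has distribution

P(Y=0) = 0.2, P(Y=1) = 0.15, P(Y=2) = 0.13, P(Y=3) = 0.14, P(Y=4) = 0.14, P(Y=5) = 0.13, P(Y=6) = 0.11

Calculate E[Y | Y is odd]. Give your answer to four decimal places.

2.9048

P(Y is odd) = 0.15 + 0.14 + 0.13 = 0.42.
E[Y | Y is odd] = [1·0.15 + 3·0.14 + 5·0.13] / 0.42
 = 1.22 / 0.42
 = 61/21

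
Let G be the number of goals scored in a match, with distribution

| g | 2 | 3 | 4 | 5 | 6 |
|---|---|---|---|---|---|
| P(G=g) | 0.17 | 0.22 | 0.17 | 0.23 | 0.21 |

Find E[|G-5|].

1.33

E[|G-5|] = Σ |g-5|·P(G=g)
 = 3·0.17 + 2·0.22 + 1·0.17 + 0·0.23 + 1·0.21
 = 0.51 + 0.44 + 0.17 + 0 + 0.21
 = 1.33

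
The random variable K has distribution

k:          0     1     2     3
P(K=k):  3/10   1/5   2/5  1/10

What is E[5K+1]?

7.5

E[5K+1] = Σ (5k+1)·P(K=k)
 = 1·3/10 + 6·1/5 + 11·2/5 + 16·1/10
 = 3/10 + 6/5 + 22/5 + 8/5
 = 15/2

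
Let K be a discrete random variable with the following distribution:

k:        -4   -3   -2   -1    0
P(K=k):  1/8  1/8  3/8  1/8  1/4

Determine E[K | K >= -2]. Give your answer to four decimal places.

-1.1667

P(K >= -2) = 3/8 + 1/8 + 1/4 = 3/4.
E[K | K >= -2] = [(-2)·3/8 + (-1)·1/8 + 0·1/4] / (3/4)
 = -7/8 / (3/4)
 = -7/6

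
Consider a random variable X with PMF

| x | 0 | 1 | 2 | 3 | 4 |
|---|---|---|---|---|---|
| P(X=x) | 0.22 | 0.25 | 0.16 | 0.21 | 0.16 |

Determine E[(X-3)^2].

E[(X-3)^2] = Σ (x-3)^2·P(X=x)
 = 9·0.22 + 4·0.25 + 1·0.16 + 0·0.21 + 1·0.16
 = 1.98 + 1 + 0.16 + 0 + 0.16
 = 3.3

3.3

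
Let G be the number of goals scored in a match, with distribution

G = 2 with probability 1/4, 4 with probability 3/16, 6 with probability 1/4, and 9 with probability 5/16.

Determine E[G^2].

38.3125

E[G^2] = Σ g^2·P(G=g)
 = 4·1/4 + 16·3/16 + 36·1/4 + 81·5/16
 = 1 + 3 + 9 + 405/16
 = 613/16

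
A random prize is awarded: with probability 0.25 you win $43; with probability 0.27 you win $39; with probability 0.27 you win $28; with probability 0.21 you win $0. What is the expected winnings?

28.84

E[payout] = 43·0.25 + 39·0.27 + 28·0.27 + 0·0.21
 = 10.75 + 10.53 + 7.56 + 0
 = 28.84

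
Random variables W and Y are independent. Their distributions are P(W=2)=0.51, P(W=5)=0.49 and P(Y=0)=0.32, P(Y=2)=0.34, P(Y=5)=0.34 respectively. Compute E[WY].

E[WY] = Σ_w Σ_y wy · P(W=w)P(Y=y)
 = 0·0.1632 + 4·0.1734 + 10·0.1734 + 0·0.1568 + 10·0.1666 + 25·0.1666
 = 0 + 0.6936 + 1.734 + 0 + 1.666 + 4.165
 = 8.2586

8.2586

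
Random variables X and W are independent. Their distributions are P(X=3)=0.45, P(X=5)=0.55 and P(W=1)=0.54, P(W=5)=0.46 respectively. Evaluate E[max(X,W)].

E[max(X,W)] = Σ_x Σ_w max(x,w) · P(X=x)P(W=w)
 = 3·0.243 + 5·0.207 + 5·0.297 + 5·0.253
 = 0.729 + 1.035 + 1.485 + 1.265
 = 4.514

4.514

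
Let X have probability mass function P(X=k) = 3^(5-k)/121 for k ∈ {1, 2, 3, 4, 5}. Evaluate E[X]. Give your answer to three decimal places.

1.479

E[X] = Σ x·P(X=x)
 = 1·81/121 + 2·27/121 + 3·9/121 + 4·3/121 + 5·1/121
 = 81/121 + 54/121 + 27/121 + 12/121 + 5/121
 = 179/121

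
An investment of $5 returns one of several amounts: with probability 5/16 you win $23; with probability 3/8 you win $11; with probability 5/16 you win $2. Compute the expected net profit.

E[payout] = 23·5/16 + 11·3/8 + 2·5/16
 = 115/16 + 33/8 + 5/8
 = 191/16
Net = 191/16 - 5 = 111/16

6.9375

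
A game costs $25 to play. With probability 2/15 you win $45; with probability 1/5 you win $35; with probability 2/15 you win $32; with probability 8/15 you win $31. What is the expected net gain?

8.8

E[payout] = 45·2/15 + 35·1/5 + 32·2/15 + 31·8/15
 = 6 + 7 + 64/15 + 248/15
 = 169/5
Net = 169/5 - 25 = 44/5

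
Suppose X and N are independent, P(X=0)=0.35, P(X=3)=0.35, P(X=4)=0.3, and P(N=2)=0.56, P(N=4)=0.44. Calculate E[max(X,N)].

3.412

E[max(X,N)] = Σ_x Σ_n max(x,n) · P(X=x)P(N=n)
 = 2·0.196 + 4·0.154 + 3·0.196 + 4·0.154 + 4·0.168 + 4·0.132
 = 0.392 + 0.616 + 0.588 + 0.616 + 0.672 + 0.528
 = 3.412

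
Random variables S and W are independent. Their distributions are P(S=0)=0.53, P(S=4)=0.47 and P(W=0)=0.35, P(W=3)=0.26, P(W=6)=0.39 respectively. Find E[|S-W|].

2.8004

E[|S-W|] = Σ_s Σ_w |s-w| · P(S=s)P(W=w)
 = 0·0.1855 + 3·0.1378 + 6·0.2067 + 4·0.1645 + 1·0.1222 + 2·0.1833
 = 0 + 0.4134 + 1.2402 + 0.658 + 0.1222 + 0.3666
 = 2.8004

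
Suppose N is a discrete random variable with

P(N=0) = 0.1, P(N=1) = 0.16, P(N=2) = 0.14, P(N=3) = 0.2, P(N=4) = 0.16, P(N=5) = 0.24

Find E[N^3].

46.92

E[N^3] = Σ n^3·P(N=n)
 = 0·0.1 + 1·0.16 + 8·0.14 + 27·0.2 + 64·0.16 + 125·0.24
 = 0 + 0.16 + 1.12 + 5.4 + 10.24 + 30
 = 46.92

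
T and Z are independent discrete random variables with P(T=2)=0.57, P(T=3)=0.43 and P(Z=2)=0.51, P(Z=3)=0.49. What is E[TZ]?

6.0507

E[TZ] = Σ_t Σ_z tz · P(T=t)P(Z=z)
 = 4·0.2907 + 6·0.2793 + 6·0.2193 + 9·0.2107
 = 1.1628 + 1.6758 + 1.3158 + 1.8963
 = 6.0507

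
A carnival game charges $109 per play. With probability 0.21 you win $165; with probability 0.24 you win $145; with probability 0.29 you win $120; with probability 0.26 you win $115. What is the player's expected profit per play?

E[payout] = 165·0.21 + 145·0.24 + 120·0.29 + 115·0.26
 = 34.65 + 34.8 + 34.8 + 29.9
 = 134.15
Net = 134.15 - 109 = 25.15

25.15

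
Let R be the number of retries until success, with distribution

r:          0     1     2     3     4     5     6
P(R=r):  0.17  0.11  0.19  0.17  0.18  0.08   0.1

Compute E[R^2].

E[R^2] = Σ r^2·P(R=r)
 = 0·0.17 + 1·0.11 + 4·0.19 + 9·0.17 + 16·0.18 + 25·0.08 + 36·0.1
 = 0 + 0.11 + 0.76 + 1.53 + 2.88 + 2 + 3.6
 = 10.88

10.88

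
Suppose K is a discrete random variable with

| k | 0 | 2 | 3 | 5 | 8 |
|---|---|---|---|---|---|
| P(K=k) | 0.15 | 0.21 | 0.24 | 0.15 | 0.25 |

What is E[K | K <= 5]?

2.52

P(K <= 5) = 0.15 + 0.21 + 0.24 + 0.15 = 0.75.
E[K | K <= 5] = [0·0.15 + 2·0.21 + 3·0.24 + 5·0.15] / 0.75
 = 1.89 / 0.75
 = 63/25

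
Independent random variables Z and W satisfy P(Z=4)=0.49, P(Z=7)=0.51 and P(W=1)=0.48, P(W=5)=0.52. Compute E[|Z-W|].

E[|Z-W|] = Σ_z Σ_w |z-w| · P(Z=z)P(W=w)
 = 3·0.2352 + 1·0.2548 + 6·0.2448 + 2·0.2652
 = 0.7056 + 0.2548 + 1.4688 + 0.5304
 = 2.9596

2.9596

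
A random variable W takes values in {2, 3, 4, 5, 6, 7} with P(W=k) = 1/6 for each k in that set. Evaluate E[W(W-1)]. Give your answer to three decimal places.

E[W(W-1)] = Σ w(w-1)·P(W=w)
 = 2·1/6 + 6·1/6 + 12·1/6 + 20·1/6 + 30·1/6 + 42·1/6
 = 1/3 + 1 + 2 + 10/3 + 5 + 7
 = 56/3

18.667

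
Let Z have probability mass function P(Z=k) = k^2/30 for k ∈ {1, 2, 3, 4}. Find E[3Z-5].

5

E[3Z-5] = Σ (3z-5)·P(Z=z)
 = (-2)·1/30 + 1·2/15 + 4·3/10 + 7·8/15
 = (-1/15) + 2/15 + 6/5 + 56/15
 = 5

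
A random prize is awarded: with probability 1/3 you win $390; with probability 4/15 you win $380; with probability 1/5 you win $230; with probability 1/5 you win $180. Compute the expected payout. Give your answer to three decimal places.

E[payout] = 390·1/3 + 380·4/15 + 230·1/5 + 180·1/5
 = 130 + 304/3 + 46 + 36
 = 940/3

313.333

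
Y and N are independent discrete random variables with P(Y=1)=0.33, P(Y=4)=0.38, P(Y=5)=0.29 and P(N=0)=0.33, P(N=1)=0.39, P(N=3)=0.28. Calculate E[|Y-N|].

E[|Y-N|] = Σ_y Σ_n |y-n| · P(Y=y)P(N=n)
 = 1·0.1089 + 0·0.1287 + 2·0.0924 + 4·0.1254 + 3·0.1482 + 1·0.1064 + 5·0.0957 + 4·0.1131 + 2·0.0812
 = 0.1089 + 0 + 0.1848 + 0.5016 + 0.4446 + 0.1064 + 0.4785 + 0.4524 + 0.1624
 = 2.4396

2.4396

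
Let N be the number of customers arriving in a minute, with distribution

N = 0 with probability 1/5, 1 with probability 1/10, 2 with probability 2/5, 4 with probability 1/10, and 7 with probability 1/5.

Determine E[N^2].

E[N^2] = Σ n^2·P(N=n)
 = 0·1/5 + 1·1/10 + 4·2/5 + 16·1/10 + 49·1/5
 = 0 + 1/10 + 8/5 + 8/5 + 49/5
 = 131/10

13.1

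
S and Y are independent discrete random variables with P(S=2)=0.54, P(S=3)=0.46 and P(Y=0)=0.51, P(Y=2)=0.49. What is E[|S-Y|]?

1.48

E[|S-Y|] = Σ_s Σ_y |s-y| · P(S=s)P(Y=y)
 = 2·0.2754 + 0·0.2646 + 3·0.2346 + 1·0.2254
 = 0.5508 + 0 + 0.7038 + 0.2254
 = 1.48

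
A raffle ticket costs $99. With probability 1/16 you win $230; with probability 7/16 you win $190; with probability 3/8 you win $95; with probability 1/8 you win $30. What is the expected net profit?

37.875

E[payout] = 230·1/16 + 190·7/16 + 95·3/8 + 30·1/8
 = 115/8 + 665/8 + 285/8 + 15/4
 = 1095/8
Net = 1095/8 - 99 = 303/8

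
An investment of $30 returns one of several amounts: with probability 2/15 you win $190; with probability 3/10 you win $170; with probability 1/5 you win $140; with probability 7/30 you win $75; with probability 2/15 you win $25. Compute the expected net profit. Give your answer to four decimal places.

95.1667

E[payout] = 190·2/15 + 170·3/10 + 140·1/5 + 75·7/30 + 25·2/15
 = 76/3 + 51 + 28 + 35/2 + 10/3
 = 751/6
Net = 751/6 - 30 = 571/6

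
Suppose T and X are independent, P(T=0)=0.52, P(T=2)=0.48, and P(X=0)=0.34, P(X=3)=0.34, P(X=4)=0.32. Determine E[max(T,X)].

2.6264

E[max(T,X)] = Σ_t Σ_x max(t,x) · P(T=t)P(X=x)
 = 0·0.1768 + 3·0.1768 + 4·0.1664 + 2·0.1632 + 3·0.1632 + 4·0.1536
 = 0 + 0.5304 + 0.6656 + 0.3264 + 0.4896 + 0.6144
 = 2.6264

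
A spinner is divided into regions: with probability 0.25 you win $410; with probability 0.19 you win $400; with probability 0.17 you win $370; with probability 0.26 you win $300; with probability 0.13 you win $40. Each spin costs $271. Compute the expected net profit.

53.6

E[payout] = 410·0.25 + 400·0.19 + 370·0.17 + 300·0.26 + 40·0.13
 = 102.5 + 76 + 62.9 + 78 + 5.2
 = 324.6
Net = 324.6 - 271 = 53.6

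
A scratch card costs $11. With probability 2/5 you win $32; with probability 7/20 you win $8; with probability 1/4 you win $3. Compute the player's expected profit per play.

5.35

E[payout] = 32·2/5 + 8·7/20 + 3·1/4
 = 64/5 + 14/5 + 3/4
 = 327/20
Net = 327/20 - 11 = 107/20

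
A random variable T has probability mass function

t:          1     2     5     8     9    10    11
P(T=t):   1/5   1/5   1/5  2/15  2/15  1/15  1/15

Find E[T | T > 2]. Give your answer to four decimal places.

P(T > 2) = 1/5 + 2/15 + 2/15 + 1/15 + 1/15 = 3/5.
E[T | T > 2] = [5·1/5 + 8·2/15 + 9·2/15 + 10·1/15 + 11·1/15] / (3/5)
 = 14/3 / (3/5)
 = 70/9

7.7778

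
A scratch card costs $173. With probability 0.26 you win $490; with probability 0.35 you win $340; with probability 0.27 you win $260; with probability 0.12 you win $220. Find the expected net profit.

170

E[payout] = 490·0.26 + 340·0.35 + 260·0.27 + 220·0.12
 = 127.4 + 119 + 70.2 + 26.4
 = 343
Net = 343 - 173 = 170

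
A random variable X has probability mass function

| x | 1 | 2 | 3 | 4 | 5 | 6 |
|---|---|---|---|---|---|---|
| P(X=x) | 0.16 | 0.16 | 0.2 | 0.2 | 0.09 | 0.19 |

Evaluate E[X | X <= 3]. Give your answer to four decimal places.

2.0769

P(X <= 3) = 0.16 + 0.16 + 0.2 = 0.52.
E[X | X <= 3] = [1·0.16 + 2·0.16 + 3·0.2] / 0.52
 = 1.08 / 0.52
 = 27/13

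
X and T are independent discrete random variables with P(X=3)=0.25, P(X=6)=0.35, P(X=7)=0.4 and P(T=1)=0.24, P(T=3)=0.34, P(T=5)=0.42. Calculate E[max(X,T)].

E[max(X,T)] = Σ_x Σ_t max(x,t) · P(X=x)P(T=t)
 = 3·0.06 + 3·0.085 + 5·0.105 + 6·0.084 + 6·0.119 + 6·0.147 + 7·0.096 + 7·0.136 + 7·0.168
 = 0.18 + 0.255 + 0.525 + 0.504 + 0.714 + 0.882 + 0.672 + 0.952 + 1.176
 = 5.86

5.86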